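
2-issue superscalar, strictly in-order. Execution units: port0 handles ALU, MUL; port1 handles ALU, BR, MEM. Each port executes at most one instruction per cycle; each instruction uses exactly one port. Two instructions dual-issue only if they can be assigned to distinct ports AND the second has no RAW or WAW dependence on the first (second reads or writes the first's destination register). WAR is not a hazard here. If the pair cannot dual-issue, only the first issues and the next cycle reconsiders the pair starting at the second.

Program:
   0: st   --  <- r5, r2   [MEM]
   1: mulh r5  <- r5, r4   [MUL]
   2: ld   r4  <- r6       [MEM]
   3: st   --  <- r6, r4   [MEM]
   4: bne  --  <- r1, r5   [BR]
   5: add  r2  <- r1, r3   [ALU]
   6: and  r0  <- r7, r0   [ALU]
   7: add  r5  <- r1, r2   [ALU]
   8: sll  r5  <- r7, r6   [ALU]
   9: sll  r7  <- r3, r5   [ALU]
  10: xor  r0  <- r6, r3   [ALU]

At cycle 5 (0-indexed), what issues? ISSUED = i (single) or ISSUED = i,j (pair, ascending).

  cy0 -> i0,i1 (st.MEM/mulh.MUL) pair
  cy1 -> i2 (ld.MEM) no-port MEM/MEM
  cy2 -> i3 (st.MEM) no-port MEM/BR
  cy3 -> i4,i5 (bne.BR/add.ALU) pair
  cy4 -> i6,i7 (and.ALU/add.ALU) pair
  cy5 -> i8 (sll.ALU) RAW r5
  cy6 -> i9,i10 (sll.ALU/xor.ALU) pair

ISSUED = 8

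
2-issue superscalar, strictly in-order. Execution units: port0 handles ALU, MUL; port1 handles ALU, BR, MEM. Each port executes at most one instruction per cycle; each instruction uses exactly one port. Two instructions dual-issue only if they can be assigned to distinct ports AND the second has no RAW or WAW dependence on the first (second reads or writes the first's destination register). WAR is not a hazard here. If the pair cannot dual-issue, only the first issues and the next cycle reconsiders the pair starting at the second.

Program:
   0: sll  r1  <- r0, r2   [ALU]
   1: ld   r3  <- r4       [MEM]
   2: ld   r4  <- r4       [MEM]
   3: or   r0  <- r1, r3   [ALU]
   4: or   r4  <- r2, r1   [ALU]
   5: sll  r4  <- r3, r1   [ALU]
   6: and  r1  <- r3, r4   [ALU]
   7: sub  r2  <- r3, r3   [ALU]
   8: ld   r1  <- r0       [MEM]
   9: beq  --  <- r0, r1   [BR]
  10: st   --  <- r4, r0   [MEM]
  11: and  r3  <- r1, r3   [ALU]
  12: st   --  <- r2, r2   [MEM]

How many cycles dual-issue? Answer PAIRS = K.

[0] i0&i1  sll+ld  -- dual
[1] i2&i3  ld+or  -- dual
[2] i4  or  -- WAW r4
[3] i5  sll  -- RAW r4
[4] i6&i7  and+sub  -- dual
[5] i8  ld  -- no-port MEM/BR
[6] i9  beq  -- no-port BR/MEM
[7] i10&i11  st+and  -- dual
[8] i12  st  -- tail

PAIRS = 4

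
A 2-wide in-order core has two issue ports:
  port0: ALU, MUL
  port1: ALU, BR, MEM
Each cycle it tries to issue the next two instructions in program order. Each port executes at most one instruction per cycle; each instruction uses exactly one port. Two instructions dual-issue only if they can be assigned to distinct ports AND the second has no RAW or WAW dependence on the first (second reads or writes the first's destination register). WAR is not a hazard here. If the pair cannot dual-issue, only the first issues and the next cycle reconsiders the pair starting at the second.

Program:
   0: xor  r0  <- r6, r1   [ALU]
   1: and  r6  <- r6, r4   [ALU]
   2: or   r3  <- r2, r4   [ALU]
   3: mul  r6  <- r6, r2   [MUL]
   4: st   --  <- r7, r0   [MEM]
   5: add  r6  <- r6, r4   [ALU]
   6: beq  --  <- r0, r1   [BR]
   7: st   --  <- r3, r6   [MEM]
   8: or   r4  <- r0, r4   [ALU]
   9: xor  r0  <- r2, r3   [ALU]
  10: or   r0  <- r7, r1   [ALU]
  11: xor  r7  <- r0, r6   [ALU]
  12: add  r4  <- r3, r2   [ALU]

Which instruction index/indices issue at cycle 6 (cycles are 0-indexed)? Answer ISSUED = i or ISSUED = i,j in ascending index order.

#0 head=0: xor.ALU/and.ALU i0&i1 dual
#1 head=2: or.ALU/mul.MUL i2&i3 dual
#2 head=4: st.MEM/add.ALU i4&i5 dual
#3 head=6: beq.BR i6 no-port BR/MEM
#4 head=7: st.MEM/or.ALU i7&i8 dual
#5 head=9: xor.ALU i9 WAW r0
#6 head=10: or.ALU i10 RAW r0
#7 head=11: xor.ALU/add.ALU i11&i12 dual

ISSUED = 10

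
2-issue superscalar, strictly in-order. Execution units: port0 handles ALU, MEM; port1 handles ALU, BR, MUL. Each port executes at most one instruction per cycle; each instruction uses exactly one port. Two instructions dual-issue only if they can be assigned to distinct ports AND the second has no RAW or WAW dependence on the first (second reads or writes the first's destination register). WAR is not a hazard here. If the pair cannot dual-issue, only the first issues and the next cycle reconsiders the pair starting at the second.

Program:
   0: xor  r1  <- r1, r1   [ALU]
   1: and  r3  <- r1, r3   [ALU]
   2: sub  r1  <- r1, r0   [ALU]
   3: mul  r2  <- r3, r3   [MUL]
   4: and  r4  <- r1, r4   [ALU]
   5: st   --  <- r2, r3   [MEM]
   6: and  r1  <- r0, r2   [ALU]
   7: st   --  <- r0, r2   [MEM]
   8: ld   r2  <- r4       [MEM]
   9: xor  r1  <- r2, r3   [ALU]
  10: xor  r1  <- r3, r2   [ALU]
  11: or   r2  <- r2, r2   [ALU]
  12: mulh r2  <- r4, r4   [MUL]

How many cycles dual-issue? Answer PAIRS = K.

[0] i0  xor.ALU  -- RAW r1
[1] i1+i2  and.ALU+sub.ALU  -- pair
[2] i3+i4  mul.MUL+and.ALU  -- pair
[3] i5+i6  st.MEM+and.ALU  -- pair
[4] i7  st.MEM  -- no-port MEM/MEM
[5] i8  ld.MEM  -- RAW r2
[6] i9  xor.ALU  -- WAW r1
[7] i10+i11  xor.ALU+or.ALU  -- pair
[8] i12  mulh.MUL  -- tail

PAIRS = 4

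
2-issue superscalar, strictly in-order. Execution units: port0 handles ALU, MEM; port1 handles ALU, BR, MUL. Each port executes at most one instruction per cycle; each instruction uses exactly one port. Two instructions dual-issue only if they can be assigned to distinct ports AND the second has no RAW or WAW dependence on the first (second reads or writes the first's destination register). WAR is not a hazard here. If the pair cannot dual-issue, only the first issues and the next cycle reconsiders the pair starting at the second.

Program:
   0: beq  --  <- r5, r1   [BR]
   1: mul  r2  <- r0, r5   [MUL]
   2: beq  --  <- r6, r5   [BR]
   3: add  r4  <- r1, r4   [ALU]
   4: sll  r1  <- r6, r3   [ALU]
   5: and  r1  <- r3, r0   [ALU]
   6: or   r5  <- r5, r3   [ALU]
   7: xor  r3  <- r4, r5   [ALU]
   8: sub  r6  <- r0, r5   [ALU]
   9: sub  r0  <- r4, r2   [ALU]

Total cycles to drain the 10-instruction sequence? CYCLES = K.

#0 head=0: beq.BR i0 no-port BR/MUL
#1 head=1: mul.MUL i1 no-port MUL/BR
#2 head=2: beq.BR/add.ALU i2&i3 dual
#3 head=4: sll.ALU i4 WAW r1
#4 head=5: and.ALU/or.ALU i5&i6 dual
#5 head=7: xor.ALU/sub.ALU i7&i8 dual
#6 head=9: sub.ALU i9 tail

CYCLES = 7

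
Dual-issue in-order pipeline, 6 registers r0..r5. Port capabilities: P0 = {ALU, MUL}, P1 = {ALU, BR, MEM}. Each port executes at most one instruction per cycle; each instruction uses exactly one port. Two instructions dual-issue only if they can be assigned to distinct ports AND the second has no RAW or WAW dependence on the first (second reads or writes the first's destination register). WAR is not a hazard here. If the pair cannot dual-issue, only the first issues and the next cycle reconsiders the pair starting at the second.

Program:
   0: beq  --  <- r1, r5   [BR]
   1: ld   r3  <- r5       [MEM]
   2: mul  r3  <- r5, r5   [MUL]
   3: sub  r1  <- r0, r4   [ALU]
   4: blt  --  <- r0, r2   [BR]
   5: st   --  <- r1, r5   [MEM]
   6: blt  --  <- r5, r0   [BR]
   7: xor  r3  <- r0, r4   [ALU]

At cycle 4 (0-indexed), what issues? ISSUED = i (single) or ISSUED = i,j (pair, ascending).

ISSUED = 5

t=0 i0:beq ; no-port BR/MEM
t=1 i1:ld ; WAW r3
t=2 i2&i3:mul/sub ; 2-wide
t=3 i4:blt ; no-port BR/MEM
t=4 i5:st ; no-port MEM/BR
t=5 i6&i7:blt/xor ; 2-wide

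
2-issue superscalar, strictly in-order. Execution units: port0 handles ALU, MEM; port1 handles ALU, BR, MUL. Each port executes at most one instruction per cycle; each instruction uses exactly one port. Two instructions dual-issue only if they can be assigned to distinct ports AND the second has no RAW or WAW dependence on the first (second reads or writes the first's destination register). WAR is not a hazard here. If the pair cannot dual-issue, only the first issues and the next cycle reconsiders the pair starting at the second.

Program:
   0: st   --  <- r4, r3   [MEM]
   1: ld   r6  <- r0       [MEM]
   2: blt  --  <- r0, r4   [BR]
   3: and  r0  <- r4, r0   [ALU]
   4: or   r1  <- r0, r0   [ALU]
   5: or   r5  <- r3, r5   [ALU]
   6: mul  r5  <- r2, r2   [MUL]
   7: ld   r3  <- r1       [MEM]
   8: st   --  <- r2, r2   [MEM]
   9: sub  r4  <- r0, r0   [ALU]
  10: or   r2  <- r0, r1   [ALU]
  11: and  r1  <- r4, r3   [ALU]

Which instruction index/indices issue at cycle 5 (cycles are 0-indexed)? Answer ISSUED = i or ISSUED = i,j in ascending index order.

0. st.MEM @i0  | no-port MEM/MEM
1. ld.MEM/blt.BR @i1+i2  | pair
2. and.ALU @i3  | RAW r0
3. or.ALU/or.ALU @i4+i5  | pair
4. mul.MUL/ld.MEM @i6+i7  | pair
5. st.MEM/sub.ALU @i8+i9  | pair
6. or.ALU/and.ALU @i10+i11  | pair

ISSUED = 8,9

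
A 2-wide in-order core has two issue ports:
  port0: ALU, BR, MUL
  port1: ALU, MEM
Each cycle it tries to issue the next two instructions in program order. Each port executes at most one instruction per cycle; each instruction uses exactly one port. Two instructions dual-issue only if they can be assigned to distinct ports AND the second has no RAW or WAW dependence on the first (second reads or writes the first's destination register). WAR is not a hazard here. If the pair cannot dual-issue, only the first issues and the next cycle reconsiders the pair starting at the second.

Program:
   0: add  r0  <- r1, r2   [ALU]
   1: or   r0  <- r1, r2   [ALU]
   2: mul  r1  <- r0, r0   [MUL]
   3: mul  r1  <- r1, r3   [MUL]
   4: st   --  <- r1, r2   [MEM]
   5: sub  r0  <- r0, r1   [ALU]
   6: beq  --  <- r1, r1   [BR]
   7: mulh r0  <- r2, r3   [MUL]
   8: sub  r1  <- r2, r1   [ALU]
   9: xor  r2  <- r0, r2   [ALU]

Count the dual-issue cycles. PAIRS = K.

PAIRS = 2

0. add @i0  | WAW r0
1. or @i1  | RAW r0
2. mul @i2  | no-port MUL/MUL
3. mul @i3  | RAW r1
4. st+sub @i4&i5  | dual
5. beq @i6  | no-port BR/MUL
6. mulh+sub @i7&i8  | dual
7. xor @i9  | tail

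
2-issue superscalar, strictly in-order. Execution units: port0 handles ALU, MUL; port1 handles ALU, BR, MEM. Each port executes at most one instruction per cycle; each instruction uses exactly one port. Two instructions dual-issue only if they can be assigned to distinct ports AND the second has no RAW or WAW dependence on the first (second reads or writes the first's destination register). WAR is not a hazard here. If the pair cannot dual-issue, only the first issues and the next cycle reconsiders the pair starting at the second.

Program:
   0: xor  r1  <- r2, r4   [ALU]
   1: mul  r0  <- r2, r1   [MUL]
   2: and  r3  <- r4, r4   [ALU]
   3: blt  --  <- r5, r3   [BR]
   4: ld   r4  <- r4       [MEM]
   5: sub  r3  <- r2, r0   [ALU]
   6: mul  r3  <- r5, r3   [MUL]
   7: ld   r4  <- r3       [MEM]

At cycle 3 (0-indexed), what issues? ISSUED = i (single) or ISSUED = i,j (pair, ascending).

#0 head=0: xor.ALU i0 RAW r1
#1 head=1: mul.MUL+and.ALU i1&i2 2-wide
#2 head=3: blt.BR i3 no-port BR/MEM
#3 head=4: ld.MEM+sub.ALU i4&i5 2-wide
#4 head=6: mul.MUL i6 RAW r3
#5 head=7: ld.MEM i7 tail

ISSUED = 4,5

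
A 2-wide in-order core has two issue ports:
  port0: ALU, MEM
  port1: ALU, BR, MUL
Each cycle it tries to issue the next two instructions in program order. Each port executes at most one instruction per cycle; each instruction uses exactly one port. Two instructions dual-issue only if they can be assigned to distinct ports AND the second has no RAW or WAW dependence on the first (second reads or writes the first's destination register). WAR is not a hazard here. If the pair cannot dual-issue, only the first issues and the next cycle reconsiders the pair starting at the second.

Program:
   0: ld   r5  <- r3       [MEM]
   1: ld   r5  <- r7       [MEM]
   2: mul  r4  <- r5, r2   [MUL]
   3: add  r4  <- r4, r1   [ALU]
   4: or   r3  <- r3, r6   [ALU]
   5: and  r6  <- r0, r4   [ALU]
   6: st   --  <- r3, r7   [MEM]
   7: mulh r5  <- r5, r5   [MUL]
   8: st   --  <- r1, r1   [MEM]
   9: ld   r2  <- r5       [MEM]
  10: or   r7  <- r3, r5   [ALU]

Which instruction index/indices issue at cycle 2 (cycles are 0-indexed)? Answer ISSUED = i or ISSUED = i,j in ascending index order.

0. ld.MEM @i0  | no-port MEM/MEM
1. ld.MEM @i1  | RAW r5
2. mul.MUL @i2  | RAW+WAW r4
3. add.ALU+or.ALU @i3,i4  | pair
4. and.ALU+st.MEM @i5,i6  | pair
5. mulh.MUL+st.MEM @i7,i8  | pair
6. ld.MEM+or.ALU @i9,i10  | pair

ISSUED = 2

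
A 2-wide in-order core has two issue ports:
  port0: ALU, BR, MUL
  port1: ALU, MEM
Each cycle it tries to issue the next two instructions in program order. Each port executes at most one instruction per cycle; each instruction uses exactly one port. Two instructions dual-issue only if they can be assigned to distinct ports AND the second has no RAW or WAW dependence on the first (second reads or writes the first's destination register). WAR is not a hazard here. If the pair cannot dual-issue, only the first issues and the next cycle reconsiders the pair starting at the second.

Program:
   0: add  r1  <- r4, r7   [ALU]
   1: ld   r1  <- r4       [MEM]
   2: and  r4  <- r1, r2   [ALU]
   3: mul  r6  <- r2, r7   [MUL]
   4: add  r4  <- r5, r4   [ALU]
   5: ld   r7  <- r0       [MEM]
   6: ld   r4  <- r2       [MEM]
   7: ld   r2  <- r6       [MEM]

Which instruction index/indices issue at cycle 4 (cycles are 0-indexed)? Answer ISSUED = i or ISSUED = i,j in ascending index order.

ISSUED = 6

c0: i0 add  WAW r1
c1: i1 ld  RAW r1
c2: i2+i3 and/mul  2-wide
c3: i4+i5 add/ld  2-wide
c4: i6 ld  no-port MEM/MEM
c5: i7 ld  tail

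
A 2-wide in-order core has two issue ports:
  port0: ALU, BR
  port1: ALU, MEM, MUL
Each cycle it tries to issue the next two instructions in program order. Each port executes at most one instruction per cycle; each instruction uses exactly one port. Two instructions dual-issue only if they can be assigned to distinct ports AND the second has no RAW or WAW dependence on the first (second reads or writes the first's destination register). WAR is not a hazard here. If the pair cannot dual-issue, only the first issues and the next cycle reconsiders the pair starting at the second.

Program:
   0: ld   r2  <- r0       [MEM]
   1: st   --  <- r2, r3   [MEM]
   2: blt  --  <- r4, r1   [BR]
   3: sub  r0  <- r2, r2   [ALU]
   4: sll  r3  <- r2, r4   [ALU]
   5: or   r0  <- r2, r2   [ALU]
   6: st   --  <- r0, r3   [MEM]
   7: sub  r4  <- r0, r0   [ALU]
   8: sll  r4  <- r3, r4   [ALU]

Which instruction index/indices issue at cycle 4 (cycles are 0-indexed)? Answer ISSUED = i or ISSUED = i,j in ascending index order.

[0] i0  ld.MEM  -- no-port MEM/MEM
[1] i1+i2  st.MEM blt.BR  -- pair
[2] i3+i4  sub.ALU sll.ALU  -- pair
[3] i5  or.ALU  -- RAW r0
[4] i6+i7  st.MEM sub.ALU  -- pair
[5] i8  sll.ALU  -- tail

ISSUED = 6,7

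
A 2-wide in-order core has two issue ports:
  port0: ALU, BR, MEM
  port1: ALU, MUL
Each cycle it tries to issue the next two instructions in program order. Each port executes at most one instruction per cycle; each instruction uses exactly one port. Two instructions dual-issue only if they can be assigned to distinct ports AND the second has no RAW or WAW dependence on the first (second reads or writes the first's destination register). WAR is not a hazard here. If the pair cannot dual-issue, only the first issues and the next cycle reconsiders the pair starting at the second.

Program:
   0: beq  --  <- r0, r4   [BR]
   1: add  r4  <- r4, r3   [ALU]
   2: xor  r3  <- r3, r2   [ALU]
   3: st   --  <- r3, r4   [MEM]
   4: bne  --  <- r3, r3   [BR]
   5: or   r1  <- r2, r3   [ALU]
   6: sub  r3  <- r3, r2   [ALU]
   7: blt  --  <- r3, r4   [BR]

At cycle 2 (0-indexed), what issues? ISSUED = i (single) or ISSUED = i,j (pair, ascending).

c0: i0,i1 beq.BR/add.ALU  dual
c1: i2 xor.ALU  RAW r3
c2: i3 st.MEM  no-port MEM/BR
c3: i4,i5 bne.BR/or.ALU  dual
c4: i6 sub.ALU  RAW r3
c5: i7 blt.BR  tail

ISSUED = 3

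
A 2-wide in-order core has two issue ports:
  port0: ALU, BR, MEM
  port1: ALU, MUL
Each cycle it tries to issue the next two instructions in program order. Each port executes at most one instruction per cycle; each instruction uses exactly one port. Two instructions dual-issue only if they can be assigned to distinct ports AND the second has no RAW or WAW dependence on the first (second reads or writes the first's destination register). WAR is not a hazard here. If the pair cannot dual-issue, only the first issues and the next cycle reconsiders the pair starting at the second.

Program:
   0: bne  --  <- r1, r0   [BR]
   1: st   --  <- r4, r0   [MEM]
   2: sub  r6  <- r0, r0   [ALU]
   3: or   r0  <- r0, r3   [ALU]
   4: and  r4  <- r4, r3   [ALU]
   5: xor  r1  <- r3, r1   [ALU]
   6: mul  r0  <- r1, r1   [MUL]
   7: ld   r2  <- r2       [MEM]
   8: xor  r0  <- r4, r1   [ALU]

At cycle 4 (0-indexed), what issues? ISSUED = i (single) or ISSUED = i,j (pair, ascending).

ISSUED = 6,7

#0 head=0: bne i0 no-port BR/MEM
#1 head=1: st sub i1/i2 dual
#2 head=3: or and i3/i4 dual
#3 head=5: xor i5 RAW r1
#4 head=6: mul ld i6/i7 dual
#5 head=8: xor i8 tail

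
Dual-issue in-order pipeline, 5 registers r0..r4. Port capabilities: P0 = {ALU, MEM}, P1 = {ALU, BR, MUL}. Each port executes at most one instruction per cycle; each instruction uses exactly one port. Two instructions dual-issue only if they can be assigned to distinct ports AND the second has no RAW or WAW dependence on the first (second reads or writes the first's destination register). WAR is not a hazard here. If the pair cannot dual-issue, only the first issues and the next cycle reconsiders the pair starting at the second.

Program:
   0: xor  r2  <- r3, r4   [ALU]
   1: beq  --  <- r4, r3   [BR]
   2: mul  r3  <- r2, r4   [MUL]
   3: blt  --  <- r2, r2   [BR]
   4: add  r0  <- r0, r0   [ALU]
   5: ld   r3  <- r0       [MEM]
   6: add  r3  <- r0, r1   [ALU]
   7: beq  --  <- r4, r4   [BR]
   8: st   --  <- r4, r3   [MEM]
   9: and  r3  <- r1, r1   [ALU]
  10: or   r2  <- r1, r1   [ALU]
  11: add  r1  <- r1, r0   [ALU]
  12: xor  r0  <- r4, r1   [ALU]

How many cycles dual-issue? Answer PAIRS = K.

PAIRS = 5

t=0 i0,i1:xor.ALU;beq.BR ; dual
t=1 i2:mul.MUL ; no-port MUL/BR
t=2 i3,i4:blt.BR;add.ALU ; dual
t=3 i5:ld.MEM ; WAW r3
t=4 i6,i7:add.ALU;beq.BR ; dual
t=5 i8,i9:st.MEM;and.ALU ; dual
t=6 i10,i11:or.ALU;add.ALU ; dual
t=7 i12:xor.ALU ; tail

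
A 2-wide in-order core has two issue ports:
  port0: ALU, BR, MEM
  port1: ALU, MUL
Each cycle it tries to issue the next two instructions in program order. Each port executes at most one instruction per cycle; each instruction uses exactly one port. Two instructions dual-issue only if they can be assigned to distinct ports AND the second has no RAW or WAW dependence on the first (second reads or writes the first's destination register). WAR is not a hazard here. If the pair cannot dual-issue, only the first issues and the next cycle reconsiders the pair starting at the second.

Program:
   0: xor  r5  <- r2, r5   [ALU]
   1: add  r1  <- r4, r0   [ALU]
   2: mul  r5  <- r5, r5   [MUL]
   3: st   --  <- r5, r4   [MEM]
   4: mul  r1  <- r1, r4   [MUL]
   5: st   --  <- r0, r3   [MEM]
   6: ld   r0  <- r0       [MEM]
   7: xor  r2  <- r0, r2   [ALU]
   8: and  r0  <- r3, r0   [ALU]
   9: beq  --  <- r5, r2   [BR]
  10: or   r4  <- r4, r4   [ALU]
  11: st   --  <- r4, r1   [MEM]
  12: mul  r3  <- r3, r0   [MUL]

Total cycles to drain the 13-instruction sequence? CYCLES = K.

CYCLES = 8

  cy0 -> i0/i1 (xor.ALU+add.ALU) 2-wide
  cy1 -> i2 (mul.MUL) RAW r5
  cy2 -> i3/i4 (st.MEM+mul.MUL) 2-wide
  cy3 -> i5 (st.MEM) no-port MEM/MEM
  cy4 -> i6 (ld.MEM) RAW r0
  cy5 -> i7/i8 (xor.ALU+and.ALU) 2-wide
  cy6 -> i9/i10 (beq.BR+or.ALU) 2-wide
  cy7 -> i11/i12 (st.MEM+mul.MUL) 2-wide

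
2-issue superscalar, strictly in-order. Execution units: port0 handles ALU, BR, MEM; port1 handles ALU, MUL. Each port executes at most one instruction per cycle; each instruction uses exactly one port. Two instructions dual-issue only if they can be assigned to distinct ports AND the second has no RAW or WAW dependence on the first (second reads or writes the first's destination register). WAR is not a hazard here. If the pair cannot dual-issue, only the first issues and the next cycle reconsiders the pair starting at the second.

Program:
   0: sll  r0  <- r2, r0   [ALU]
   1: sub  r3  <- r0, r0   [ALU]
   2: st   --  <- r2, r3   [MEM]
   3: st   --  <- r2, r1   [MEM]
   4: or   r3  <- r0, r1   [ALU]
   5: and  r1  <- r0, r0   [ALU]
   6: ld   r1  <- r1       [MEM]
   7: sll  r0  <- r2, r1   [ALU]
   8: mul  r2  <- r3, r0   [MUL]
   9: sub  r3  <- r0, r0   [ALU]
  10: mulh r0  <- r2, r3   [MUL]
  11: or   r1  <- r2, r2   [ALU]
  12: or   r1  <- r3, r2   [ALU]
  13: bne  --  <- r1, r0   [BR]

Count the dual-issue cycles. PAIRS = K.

t=0 i0:sll ; RAW r0
t=1 i1:sub ; RAW r3
t=2 i2:st ; no-port MEM/MEM
t=3 i3/i4:st/or ; pair
t=4 i5:and ; RAW+WAW r1
t=5 i6:ld ; RAW r1
t=6 i7:sll ; RAW r0
t=7 i8/i9:mul/sub ; pair
t=8 i10/i11:mulh/or ; pair
t=9 i12:or ; RAW r1
t=10 i13:bne ; tail

PAIRS = 3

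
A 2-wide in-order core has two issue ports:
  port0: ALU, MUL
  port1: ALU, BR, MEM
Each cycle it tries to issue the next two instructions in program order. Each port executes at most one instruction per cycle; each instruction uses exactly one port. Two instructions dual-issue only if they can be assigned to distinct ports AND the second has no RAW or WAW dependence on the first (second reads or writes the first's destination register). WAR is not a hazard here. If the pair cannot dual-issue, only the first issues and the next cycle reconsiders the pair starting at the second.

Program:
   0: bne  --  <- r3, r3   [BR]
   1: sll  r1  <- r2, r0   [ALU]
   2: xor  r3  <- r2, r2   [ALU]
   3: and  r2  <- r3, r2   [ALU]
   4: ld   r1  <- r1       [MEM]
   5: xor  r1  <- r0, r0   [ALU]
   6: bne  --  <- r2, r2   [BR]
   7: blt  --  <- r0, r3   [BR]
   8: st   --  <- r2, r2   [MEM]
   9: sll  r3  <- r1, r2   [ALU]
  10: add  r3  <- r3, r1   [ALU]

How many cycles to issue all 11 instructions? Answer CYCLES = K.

CYCLES = 7

[0] i0,i1  bne.BR+sll.ALU  -- pair
[1] i2  xor.ALU  -- RAW r3
[2] i3,i4  and.ALU+ld.MEM  -- pair
[3] i5,i6  xor.ALU+bne.BR  -- pair
[4] i7  blt.BR  -- no-port BR/MEM
[5] i8,i9  st.MEM+sll.ALU  -- pair
[6] i10  add.ALU  -- tail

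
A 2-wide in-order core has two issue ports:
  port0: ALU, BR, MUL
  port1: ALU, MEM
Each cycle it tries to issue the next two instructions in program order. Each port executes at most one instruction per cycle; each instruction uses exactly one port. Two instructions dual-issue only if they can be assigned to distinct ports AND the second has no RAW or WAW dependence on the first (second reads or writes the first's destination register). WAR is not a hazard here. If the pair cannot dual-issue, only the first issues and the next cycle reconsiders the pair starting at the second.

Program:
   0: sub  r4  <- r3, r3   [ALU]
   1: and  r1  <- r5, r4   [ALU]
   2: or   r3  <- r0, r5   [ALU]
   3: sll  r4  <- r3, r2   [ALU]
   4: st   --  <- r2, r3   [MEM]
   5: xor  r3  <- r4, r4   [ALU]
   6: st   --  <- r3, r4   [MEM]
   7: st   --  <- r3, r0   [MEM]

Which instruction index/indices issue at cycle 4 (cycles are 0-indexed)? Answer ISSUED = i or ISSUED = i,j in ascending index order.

#0 head=0: sub i0 RAW r4
#1 head=1: and or i1,i2 dual
#2 head=3: sll st i3,i4 dual
#3 head=5: xor i5 RAW r3
#4 head=6: st i6 no-port MEM/MEM
#5 head=7: st i7 tail

ISSUED = 6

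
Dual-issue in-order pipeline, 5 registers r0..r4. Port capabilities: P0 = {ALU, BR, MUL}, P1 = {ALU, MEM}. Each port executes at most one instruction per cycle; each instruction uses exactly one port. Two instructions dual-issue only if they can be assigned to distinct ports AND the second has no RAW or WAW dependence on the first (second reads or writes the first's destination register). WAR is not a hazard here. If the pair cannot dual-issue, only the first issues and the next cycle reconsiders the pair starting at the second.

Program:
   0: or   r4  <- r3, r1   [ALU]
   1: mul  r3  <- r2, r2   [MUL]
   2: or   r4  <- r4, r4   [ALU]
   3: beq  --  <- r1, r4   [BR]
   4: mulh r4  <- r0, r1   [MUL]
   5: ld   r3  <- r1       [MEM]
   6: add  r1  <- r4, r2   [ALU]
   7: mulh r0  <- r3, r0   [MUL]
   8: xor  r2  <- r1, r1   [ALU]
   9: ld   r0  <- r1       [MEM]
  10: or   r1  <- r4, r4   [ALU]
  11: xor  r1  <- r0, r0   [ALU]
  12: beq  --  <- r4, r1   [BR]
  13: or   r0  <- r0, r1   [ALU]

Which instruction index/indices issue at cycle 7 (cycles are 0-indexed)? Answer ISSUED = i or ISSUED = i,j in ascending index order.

0. or;mul @i0,i1  | pair
1. or @i2  | RAW r4
2. beq @i3  | no-port BR/MUL
3. mulh;ld @i4,i5  | pair
4. add;mulh @i6,i7  | pair
5. xor;ld @i8,i9  | pair
6. or @i10  | WAW r1
7. xor @i11  | RAW r1
8. beq;or @i12,i13  | pair

ISSUED = 11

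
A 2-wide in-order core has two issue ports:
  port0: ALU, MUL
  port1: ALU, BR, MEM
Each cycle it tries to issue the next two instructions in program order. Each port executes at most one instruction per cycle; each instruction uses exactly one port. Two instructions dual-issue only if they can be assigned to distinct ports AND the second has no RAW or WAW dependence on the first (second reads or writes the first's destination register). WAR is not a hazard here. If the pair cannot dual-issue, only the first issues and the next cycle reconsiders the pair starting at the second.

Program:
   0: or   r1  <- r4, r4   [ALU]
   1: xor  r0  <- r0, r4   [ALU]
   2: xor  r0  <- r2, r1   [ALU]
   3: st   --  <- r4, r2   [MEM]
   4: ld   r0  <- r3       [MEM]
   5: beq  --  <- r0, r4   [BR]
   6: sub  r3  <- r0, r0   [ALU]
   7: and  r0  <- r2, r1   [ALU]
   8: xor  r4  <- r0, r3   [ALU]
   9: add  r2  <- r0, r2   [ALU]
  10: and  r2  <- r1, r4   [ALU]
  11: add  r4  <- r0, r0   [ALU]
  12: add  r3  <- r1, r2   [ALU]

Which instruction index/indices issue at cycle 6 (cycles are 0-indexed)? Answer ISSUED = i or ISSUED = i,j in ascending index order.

ISSUED = 10,11

  cy0 -> i0/i1 (or.ALU/xor.ALU) 2-wide
  cy1 -> i2/i3 (xor.ALU/st.MEM) 2-wide
  cy2 -> i4 (ld.MEM) no-port MEM/BR
  cy3 -> i5/i6 (beq.BR/sub.ALU) 2-wide
  cy4 -> i7 (and.ALU) RAW r0
  cy5 -> i8/i9 (xor.ALU/add.ALU) 2-wide
  cy6 -> i10/i11 (and.ALU/add.ALU) 2-wide
  cy7 -> i12 (add.ALU) tail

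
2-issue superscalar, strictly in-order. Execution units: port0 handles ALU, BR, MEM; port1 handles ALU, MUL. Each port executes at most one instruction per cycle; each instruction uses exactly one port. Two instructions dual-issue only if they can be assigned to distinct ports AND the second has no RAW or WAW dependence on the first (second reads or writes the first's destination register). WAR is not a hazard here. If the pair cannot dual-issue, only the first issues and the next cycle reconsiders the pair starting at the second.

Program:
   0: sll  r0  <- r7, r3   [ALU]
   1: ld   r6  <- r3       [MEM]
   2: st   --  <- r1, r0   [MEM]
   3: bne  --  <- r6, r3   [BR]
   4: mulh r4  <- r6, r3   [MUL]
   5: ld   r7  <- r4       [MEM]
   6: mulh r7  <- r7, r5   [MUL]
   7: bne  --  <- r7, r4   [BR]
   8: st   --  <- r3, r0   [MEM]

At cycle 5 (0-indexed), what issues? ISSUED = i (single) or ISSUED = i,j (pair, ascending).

0. sll+ld @i0&i1  | 2-wide
1. st @i2  | no-port MEM/BR
2. bne+mulh @i3&i4  | 2-wide
3. ld @i5  | RAW+WAW r7
4. mulh @i6  | RAW r7
5. bne @i7  | no-port BR/MEM
6. st @i8  | tail

ISSUED = 7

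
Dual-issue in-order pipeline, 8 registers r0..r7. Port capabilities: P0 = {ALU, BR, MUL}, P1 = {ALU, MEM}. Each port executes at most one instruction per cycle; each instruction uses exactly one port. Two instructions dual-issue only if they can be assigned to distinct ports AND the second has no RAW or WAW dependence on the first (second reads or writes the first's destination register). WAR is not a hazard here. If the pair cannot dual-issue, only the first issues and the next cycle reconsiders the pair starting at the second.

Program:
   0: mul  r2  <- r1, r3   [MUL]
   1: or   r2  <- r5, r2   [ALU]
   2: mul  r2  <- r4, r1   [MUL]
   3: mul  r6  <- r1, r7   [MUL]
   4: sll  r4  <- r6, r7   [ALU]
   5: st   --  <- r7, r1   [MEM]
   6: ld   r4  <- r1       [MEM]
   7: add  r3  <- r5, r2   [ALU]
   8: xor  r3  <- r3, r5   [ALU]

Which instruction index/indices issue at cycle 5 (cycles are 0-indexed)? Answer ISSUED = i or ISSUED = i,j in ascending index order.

[0] i0  mul.MUL  -- RAW+WAW r2
[1] i1  or.ALU  -- WAW r2
[2] i2  mul.MUL  -- no-port MUL/MUL
[3] i3  mul.MUL  -- RAW r6
[4] i4&i5  sll.ALU;st.MEM  -- dual
[5] i6&i7  ld.MEM;add.ALU  -- dual
[6] i8  xor.ALU  -- tail

ISSUED = 6,7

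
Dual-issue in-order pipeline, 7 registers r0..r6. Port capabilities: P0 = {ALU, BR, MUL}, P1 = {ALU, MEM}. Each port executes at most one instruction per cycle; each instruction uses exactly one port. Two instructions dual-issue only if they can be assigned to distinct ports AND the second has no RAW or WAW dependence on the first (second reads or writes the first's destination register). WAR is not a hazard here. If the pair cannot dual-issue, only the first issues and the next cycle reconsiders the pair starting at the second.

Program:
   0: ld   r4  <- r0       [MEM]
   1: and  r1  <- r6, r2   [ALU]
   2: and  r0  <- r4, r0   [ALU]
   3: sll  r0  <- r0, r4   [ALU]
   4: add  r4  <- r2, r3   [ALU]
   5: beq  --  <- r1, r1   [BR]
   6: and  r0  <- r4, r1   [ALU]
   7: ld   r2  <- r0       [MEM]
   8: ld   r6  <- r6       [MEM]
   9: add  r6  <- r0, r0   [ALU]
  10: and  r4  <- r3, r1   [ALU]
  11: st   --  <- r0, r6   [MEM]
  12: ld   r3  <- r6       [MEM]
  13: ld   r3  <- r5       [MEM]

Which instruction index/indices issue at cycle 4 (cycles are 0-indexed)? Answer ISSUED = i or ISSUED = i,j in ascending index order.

ISSUED = 7

  cy0 -> i0/i1 (ld and) dual
  cy1 -> i2 (and) RAW+WAW r0
  cy2 -> i3/i4 (sll add) dual
  cy3 -> i5/i6 (beq and) dual
  cy4 -> i7 (ld) no-port MEM/MEM
  cy5 -> i8 (ld) WAW r6
  cy6 -> i9/i10 (add and) dual
  cy7 -> i11 (st) no-port MEM/MEM
  cy8 -> i12 (ld) no-port MEM/MEM
  cy9 -> i13 (ld) tail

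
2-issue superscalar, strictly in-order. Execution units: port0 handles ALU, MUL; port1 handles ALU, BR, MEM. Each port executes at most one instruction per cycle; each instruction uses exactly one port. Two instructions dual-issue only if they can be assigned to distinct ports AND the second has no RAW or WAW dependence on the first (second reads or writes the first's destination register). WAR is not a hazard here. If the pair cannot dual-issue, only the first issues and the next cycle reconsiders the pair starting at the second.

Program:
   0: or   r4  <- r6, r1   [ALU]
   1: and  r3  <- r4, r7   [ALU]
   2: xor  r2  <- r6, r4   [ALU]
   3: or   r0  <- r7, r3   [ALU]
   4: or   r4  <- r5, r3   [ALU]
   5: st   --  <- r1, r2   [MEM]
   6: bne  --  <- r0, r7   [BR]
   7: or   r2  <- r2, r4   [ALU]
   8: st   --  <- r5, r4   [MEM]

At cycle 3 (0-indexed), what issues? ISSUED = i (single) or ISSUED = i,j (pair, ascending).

ISSUED = 5

[0] i0  or  -- RAW r4
[1] i1/i2  and/xor  -- dual
[2] i3/i4  or/or  -- dual
[3] i5  st  -- no-port MEM/BR
[4] i6/i7  bne/or  -- dual
[5] i8  st  -- tail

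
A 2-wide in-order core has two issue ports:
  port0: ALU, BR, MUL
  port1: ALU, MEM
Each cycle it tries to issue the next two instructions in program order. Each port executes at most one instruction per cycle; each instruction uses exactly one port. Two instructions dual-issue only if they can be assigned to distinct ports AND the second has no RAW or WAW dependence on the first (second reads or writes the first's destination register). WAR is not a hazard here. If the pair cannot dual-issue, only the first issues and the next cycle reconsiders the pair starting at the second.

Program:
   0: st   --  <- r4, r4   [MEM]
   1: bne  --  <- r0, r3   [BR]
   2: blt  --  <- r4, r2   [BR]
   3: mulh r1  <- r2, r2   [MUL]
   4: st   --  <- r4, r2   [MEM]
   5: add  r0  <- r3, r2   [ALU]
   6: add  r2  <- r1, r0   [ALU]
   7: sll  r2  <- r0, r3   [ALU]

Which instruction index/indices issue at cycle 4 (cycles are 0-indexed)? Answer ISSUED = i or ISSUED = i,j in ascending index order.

c0: i0/i1 st.MEM/bne.BR  dual
c1: i2 blt.BR  no-port BR/MUL
c2: i3/i4 mulh.MUL/st.MEM  dual
c3: i5 add.ALU  RAW r0
c4: i6 add.ALU  WAW r2
c5: i7 sll.ALU  tail

ISSUED = 6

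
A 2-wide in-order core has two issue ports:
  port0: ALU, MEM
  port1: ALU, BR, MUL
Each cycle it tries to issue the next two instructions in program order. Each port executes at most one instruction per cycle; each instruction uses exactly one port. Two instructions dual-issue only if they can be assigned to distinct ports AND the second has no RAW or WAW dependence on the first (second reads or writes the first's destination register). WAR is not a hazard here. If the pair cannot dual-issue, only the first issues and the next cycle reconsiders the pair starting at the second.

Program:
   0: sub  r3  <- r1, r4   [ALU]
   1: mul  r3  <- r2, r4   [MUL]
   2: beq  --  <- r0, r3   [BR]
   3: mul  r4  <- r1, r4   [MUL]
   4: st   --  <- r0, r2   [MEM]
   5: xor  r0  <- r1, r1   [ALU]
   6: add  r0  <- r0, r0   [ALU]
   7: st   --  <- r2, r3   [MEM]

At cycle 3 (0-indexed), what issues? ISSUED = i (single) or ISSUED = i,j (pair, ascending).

  cy0 -> i0 (sub) WAW r3
  cy1 -> i1 (mul) no-port MUL/BR
  cy2 -> i2 (beq) no-port BR/MUL
  cy3 -> i3,i4 (mul;st) dual
  cy4 -> i5 (xor) RAW+WAW r0
  cy5 -> i6,i7 (add;st) dual

ISSUED = 3,4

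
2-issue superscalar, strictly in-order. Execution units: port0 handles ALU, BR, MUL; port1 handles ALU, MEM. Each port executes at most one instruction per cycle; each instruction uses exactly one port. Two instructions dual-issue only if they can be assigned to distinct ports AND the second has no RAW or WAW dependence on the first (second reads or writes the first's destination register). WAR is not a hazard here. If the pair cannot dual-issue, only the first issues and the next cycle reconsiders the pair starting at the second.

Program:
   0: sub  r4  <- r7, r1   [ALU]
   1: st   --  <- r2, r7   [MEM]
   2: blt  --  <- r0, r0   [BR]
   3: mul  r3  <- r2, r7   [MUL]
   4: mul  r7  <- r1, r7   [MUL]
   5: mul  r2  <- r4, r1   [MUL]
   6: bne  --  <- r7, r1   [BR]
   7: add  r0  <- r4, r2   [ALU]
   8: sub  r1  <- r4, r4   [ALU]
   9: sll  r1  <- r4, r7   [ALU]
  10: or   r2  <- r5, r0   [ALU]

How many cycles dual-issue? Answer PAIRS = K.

[0] i0+i1  sub.ALU st.MEM  -- dual
[1] i2  blt.BR  -- no-port BR/MUL
[2] i3  mul.MUL  -- no-port MUL/MUL
[3] i4  mul.MUL  -- no-port MUL/MUL
[4] i5  mul.MUL  -- no-port MUL/BR
[5] i6+i7  bne.BR add.ALU  -- dual
[6] i8  sub.ALU  -- WAW r1
[7] i9+i10  sll.ALU or.ALU  -- dual

PAIRS = 3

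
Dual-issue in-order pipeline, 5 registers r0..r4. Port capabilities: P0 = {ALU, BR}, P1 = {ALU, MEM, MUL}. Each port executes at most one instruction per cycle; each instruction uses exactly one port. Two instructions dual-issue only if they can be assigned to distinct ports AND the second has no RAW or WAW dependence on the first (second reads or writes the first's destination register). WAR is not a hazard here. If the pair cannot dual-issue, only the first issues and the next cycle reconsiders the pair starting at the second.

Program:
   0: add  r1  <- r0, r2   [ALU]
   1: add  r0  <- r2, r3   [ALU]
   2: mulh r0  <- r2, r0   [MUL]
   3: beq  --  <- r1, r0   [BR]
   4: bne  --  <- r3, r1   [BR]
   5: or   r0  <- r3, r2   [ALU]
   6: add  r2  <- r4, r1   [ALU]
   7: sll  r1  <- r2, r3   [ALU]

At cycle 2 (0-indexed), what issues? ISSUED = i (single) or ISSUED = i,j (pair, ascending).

ISSUED = 3

[0] i0/i1  add/add  -- 2-wide
[1] i2  mulh  -- RAW r0
[2] i3  beq  -- no-port BR/BR
[3] i4/i5  bne/or  -- 2-wide
[4] i6  add  -- RAW r2
[5] i7  sll  -- tail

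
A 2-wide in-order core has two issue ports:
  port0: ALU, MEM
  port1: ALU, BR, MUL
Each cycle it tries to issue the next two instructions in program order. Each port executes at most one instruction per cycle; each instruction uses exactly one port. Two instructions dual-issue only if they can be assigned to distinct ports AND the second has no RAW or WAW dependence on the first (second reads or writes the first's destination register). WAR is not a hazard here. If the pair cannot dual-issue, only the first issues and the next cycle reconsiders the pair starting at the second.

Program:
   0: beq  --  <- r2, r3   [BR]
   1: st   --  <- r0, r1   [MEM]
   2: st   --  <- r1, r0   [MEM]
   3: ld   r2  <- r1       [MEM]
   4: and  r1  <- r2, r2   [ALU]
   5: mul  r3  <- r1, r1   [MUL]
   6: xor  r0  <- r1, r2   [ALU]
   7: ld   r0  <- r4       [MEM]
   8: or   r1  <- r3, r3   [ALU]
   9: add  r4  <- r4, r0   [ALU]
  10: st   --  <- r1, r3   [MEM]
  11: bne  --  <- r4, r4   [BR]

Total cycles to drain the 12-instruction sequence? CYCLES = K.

CYCLES = 8

[0] i0&i1  beq st  -- 2-wide
[1] i2  st  -- no-port MEM/MEM
[2] i3  ld  -- RAW r2
[3] i4  and  -- RAW r1
[4] i5&i6  mul xor  -- 2-wide
[5] i7&i8  ld or  -- 2-wide
[6] i9&i10  add st  -- 2-wide
[7] i11  bne  -- tail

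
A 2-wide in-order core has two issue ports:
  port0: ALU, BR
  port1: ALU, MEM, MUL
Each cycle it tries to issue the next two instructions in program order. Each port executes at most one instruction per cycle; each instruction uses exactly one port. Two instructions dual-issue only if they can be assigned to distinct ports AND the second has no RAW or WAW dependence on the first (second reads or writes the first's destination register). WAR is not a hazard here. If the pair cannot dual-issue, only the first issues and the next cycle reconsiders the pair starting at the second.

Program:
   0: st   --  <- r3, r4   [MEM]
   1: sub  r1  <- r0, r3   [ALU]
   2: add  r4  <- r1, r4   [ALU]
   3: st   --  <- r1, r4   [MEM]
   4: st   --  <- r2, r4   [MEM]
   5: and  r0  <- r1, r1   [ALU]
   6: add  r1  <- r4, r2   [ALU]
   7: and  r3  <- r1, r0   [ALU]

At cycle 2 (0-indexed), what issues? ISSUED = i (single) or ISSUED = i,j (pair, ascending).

ISSUED = 3

c0: i0&i1 st sub  pair
c1: i2 add  RAW r4
c2: i3 st  no-port MEM/MEM
c3: i4&i5 st and  pair
c4: i6 add  RAW r1
c5: i7 and  tail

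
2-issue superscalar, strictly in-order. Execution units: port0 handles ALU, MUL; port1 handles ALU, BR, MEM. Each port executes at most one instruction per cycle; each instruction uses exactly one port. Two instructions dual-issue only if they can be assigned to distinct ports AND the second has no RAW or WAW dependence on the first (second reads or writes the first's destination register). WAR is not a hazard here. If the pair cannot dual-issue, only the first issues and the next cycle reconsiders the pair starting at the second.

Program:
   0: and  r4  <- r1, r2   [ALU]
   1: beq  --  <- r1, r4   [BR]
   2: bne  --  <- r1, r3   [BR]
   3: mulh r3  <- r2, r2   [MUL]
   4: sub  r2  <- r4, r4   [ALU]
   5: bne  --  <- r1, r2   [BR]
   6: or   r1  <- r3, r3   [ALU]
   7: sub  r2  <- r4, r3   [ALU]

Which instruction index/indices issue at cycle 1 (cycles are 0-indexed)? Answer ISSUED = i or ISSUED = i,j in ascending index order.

ISSUED = 1

#0 head=0: and i0 RAW r4
#1 head=1: beq i1 no-port BR/BR
#2 head=2: bne+mulh i2+i3 pair
#3 head=4: sub i4 RAW r2
#4 head=5: bne+or i5+i6 pair
#5 head=7: sub i7 tail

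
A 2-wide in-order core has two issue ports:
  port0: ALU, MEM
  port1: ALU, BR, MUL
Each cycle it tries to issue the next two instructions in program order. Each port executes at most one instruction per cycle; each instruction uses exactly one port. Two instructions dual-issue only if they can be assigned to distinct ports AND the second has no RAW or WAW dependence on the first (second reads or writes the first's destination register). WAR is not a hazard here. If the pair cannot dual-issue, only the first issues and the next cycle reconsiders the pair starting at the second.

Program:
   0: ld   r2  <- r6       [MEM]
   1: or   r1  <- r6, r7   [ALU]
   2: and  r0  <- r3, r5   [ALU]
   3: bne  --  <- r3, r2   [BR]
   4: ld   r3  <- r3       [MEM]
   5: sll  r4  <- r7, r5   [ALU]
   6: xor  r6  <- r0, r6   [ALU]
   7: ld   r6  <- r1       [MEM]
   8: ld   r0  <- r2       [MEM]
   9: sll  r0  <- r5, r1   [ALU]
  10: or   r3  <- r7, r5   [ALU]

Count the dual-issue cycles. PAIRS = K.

PAIRS = 4

c0: i0&i1 ld.MEM+or.ALU  dual
c1: i2&i3 and.ALU+bne.BR  dual
c2: i4&i5 ld.MEM+sll.ALU  dual
c3: i6 xor.ALU  WAW r6
c4: i7 ld.MEM  no-port MEM/MEM
c5: i8 ld.MEM  WAW r0
c6: i9&i10 sll.ALU+or.ALU  dual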